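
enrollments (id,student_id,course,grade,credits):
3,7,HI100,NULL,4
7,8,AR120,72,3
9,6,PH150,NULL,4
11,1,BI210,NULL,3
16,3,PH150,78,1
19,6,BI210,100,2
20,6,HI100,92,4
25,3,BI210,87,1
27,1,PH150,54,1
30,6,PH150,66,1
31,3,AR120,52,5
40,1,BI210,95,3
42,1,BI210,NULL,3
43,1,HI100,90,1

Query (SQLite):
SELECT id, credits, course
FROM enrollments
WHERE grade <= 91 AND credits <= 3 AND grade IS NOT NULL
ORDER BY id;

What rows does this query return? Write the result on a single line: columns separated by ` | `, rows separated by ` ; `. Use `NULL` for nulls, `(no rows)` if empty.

grade <= 91: ids {7, 16, 25, 27, 30, 31, 43}
credits <= 3: ids {7, 11, 16, 19, 25, 27, 30, 40, 42, 43}
grade IS NOT NULL: ids {7, 16, 19, 20, 25, 27, 30, 31, 40, 43}
Combine with AND.

7 | 3 | AR120 ; 16 | 1 | PH150 ; 25 | 1 | BI210 ; 27 | 1 | PH150 ; 30 | 1 | PH150 ; 43 | 1 | HI100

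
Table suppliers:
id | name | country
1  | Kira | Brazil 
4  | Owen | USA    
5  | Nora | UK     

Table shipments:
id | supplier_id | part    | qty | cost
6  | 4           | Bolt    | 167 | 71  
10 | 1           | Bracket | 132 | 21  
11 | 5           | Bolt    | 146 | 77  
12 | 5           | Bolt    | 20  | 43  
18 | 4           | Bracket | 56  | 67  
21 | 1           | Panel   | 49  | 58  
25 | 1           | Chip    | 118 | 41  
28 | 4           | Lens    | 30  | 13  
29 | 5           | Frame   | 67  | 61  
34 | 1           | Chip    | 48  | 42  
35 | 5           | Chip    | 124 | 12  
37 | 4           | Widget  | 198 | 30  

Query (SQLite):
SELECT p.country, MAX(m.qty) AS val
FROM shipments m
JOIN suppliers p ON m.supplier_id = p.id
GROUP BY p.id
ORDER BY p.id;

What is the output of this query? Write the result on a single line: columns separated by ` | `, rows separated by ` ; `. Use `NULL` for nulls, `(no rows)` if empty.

Brazil | 132 ; USA | 198 ; UK | 146

Join each shipments row to its suppliers via supplier_id.
Group joined rows by suppliers.id; compute MAX(m.qty) per group.
  1: ids {10, 21, 25, 34} → MAX(m.qty)=132
  4: ids {6, 18, 28, 37} → MAX(m.qty)=198
  5: ids {11, 12, 29, 35} → MAX(m.qty)=146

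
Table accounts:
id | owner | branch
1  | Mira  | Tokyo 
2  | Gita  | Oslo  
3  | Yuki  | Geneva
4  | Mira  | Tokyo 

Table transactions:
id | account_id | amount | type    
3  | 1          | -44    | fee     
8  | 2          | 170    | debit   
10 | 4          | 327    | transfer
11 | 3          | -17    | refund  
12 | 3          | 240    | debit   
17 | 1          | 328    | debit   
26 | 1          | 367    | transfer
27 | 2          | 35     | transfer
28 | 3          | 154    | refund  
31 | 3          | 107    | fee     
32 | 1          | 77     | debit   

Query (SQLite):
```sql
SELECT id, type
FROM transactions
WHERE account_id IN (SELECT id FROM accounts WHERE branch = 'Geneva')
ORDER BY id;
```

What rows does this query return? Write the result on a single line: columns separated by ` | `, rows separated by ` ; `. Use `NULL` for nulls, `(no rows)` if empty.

11 | refund ; 12 | debit ; 28 | refund ; 31 | fee

Inner query: accounts.id where branch = 'Geneva'.
Outer: keep transactions rows whose account_id is in that set.
Inner query → {3}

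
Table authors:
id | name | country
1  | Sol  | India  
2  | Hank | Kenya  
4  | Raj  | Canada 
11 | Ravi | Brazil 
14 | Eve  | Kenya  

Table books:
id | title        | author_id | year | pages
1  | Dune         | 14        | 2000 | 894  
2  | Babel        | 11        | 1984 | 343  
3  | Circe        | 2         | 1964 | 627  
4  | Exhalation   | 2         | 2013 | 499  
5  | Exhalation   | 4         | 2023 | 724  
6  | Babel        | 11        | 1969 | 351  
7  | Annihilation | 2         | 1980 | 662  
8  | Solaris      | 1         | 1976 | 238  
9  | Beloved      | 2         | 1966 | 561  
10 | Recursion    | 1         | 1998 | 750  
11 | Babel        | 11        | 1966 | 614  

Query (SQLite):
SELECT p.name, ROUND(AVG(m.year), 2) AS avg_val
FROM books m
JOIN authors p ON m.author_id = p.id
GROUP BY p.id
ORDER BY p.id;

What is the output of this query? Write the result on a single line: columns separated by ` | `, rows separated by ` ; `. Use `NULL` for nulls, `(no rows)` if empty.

Sol | 1987 ; Hank | 1980.75 ; Raj | 2023 ; Ravi | 1973 ; Eve | 2000

Join each books row to its authors via author_id.
Group joined rows by authors.id; compute ROUND(AVG(m.year), 2) per group.
  1: ids {8, 10} → ROUND(AVG(m.year), 2)=1987
  2: ids {3, 4, 7, 9} → ROUND(AVG(m.year), 2)=1980.75
  4: ids {5} → ROUND(AVG(m.year), 2)=2023
  11: ids {2, 6, 11} → ROUND(AVG(m.year), 2)=1973
  14: ids {1} → ROUND(AVG(m.year), 2)=2000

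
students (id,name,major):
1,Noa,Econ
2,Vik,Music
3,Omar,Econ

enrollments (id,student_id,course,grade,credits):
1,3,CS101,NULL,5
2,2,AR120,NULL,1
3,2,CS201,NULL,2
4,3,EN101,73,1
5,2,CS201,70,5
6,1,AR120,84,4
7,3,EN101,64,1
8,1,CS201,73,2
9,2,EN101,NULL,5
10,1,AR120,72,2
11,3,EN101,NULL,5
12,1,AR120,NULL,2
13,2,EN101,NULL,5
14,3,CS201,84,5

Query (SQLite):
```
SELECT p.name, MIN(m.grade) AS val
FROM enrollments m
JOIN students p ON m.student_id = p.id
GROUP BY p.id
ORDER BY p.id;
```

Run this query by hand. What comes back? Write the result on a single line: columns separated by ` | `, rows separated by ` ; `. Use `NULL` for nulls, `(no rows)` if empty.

Join each enrollments row to its students via student_id.
Group joined rows by students.id; compute MIN(m.grade) per group.
  1: ids {6, 8, 10, 12} → MIN(m.grade)=72
  2: ids {2, 3, 5, 9, 13} → MIN(m.grade)=70
  3: ids {1, 4, 7, 11, 14} → MIN(m.grade)=64

Noa | 72 ; Vik | 70 ; Omar | 64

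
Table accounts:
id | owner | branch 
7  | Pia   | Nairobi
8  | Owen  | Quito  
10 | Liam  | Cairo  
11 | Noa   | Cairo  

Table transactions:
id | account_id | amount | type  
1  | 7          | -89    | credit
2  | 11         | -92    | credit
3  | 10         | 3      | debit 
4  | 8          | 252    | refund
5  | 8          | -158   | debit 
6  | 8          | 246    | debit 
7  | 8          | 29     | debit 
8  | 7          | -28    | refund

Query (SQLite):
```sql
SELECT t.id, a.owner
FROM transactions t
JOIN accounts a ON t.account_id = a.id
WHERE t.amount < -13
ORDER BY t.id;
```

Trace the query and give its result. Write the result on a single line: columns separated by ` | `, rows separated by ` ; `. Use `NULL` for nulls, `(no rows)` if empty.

1 | Pia ; 2 | Noa ; 5 | Owen ; 8 | Pia

Each transactions row matches the accounts row where account_id = accounts.id.
Then keep rows with t.amount < -13.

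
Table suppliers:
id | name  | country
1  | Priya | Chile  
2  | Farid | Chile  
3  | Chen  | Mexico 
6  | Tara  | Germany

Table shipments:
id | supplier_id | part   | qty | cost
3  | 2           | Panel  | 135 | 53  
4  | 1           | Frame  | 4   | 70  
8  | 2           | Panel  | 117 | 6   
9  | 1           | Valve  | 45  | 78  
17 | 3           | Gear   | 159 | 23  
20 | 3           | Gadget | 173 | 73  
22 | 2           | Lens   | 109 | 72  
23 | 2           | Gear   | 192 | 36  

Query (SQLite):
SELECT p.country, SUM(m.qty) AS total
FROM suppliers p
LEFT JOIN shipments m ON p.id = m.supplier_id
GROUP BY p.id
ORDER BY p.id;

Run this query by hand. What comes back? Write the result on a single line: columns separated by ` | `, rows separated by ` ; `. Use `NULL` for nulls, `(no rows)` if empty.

LEFT JOIN keeps every suppliers row; unmatched ones get NULL for shipments columns.
Group by suppliers.id and compute SUM(m.qty). SUM over an all-NULL group is NULL.
  1: ids {4, 9} → SUM(m.qty)=49
  2: ids {3, 8, 22, 23} → SUM(m.qty)=553
  3: ids {17, 20} → SUM(m.qty)=332
  6: ids {—} → SUM(m.qty)=NULL

Chile | 49 ; Chile | 553 ; Mexico | 332 ; Germany | NULL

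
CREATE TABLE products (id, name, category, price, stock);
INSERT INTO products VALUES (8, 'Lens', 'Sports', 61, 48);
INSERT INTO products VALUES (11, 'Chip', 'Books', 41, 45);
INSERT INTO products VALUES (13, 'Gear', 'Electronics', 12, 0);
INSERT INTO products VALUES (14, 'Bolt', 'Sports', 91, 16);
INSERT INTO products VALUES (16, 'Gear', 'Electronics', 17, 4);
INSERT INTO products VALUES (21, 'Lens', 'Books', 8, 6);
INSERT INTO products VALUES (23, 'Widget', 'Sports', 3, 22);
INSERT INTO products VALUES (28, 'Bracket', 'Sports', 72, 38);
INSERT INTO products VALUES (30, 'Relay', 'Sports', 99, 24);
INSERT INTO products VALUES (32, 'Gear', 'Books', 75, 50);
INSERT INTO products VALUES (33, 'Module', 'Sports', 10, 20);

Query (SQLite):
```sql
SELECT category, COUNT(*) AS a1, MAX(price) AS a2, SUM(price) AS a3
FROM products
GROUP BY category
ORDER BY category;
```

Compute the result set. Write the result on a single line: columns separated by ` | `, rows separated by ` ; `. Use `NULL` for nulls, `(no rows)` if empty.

Books | 3 | 75 | 124 ; Electronics | 2 | 17 | 29 ; Sports | 6 | 99 | 336

Group products by category.
Per group compute: COUNT(*), MAX(price), SUM(price).
  Books: ids {11, 21, 32} → COUNT(*)=3, MAX(price)=75, SUM(price)=124
  Electronics: ids {13, 16} → COUNT(*)=2, MAX(price)=17, SUM(price)=29
  Sports: ids {8, 14, 23, 28, 30, 33} → COUNT(*)=6, MAX(price)=99, SUM(price)=336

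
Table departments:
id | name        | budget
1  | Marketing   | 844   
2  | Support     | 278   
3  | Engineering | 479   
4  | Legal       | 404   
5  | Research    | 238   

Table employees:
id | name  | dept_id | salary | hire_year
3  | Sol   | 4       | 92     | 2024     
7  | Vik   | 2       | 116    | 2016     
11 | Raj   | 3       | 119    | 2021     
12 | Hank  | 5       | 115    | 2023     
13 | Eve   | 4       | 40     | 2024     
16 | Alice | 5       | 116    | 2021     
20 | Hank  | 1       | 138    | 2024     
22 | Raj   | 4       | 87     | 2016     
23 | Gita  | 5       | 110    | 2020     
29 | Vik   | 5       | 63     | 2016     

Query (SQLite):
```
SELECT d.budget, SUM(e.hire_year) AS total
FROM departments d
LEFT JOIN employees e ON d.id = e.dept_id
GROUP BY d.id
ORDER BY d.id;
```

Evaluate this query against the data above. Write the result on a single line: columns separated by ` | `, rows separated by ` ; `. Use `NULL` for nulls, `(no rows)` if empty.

LEFT JOIN keeps every departments row; unmatched ones get NULL for employees columns.
Group by departments.id and compute SUM(e.hire_year). SUM over an all-NULL group is NULL.
  1: ids {20} → SUM(e.hire_year)=2024
  2: ids {7} → SUM(e.hire_year)=2016
  3: ids {11} → SUM(e.hire_year)=2021
  4: ids {3, 13, 22} → SUM(e.hire_year)=6064
  5: ids {12, 16, 23, 29} → SUM(e.hire_year)=8080

844 | 2024 ; 278 | 2016 ; 479 | 2021 ; 404 | 6064 ; 238 | 8080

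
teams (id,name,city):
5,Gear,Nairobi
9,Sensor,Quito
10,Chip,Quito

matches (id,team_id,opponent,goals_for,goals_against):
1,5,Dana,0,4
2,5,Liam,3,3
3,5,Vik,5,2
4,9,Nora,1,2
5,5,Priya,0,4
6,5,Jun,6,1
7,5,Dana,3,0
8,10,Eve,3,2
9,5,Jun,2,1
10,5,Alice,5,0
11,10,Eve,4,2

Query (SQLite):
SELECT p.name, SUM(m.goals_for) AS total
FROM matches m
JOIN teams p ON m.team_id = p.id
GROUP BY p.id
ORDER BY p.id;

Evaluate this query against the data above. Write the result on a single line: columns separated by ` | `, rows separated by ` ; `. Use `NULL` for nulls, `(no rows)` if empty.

Join each matches row to its teams via team_id.
Group joined rows by teams.id; compute SUM(m.goals_for) per group.
  5: ids {1, 2, 3, 5, 6, 7, 9, 10} → SUM(m.goals_for)=24
  9: ids {4} → SUM(m.goals_for)=1
  10: ids {8, 11} → SUM(m.goals_for)=7

Gear | 24 ; Sensor | 1 ; Chip | 7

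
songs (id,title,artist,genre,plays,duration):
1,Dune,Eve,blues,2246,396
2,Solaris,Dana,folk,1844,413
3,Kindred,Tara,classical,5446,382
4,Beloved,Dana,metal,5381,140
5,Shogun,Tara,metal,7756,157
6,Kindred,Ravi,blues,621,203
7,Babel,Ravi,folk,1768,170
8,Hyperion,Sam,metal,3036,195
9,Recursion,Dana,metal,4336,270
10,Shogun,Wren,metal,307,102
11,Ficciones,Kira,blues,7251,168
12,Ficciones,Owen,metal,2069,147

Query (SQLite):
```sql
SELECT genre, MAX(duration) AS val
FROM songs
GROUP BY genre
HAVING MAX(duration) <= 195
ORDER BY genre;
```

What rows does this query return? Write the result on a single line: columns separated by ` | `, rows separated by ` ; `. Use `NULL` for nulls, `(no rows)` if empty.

Partition songs by genre; compute MAX(duration) within each group.
HAVING: keep groups where MAX(duration) <= 195.
  blues: ids {1, 6, 11} → MAX(duration)=396
  classical: ids {3} → MAX(duration)=382
  folk: ids {2, 7} → MAX(duration)=413
  metal: ids {4, 5, 8, 9, 10, 12} → MAX(duration)=270

(no rows)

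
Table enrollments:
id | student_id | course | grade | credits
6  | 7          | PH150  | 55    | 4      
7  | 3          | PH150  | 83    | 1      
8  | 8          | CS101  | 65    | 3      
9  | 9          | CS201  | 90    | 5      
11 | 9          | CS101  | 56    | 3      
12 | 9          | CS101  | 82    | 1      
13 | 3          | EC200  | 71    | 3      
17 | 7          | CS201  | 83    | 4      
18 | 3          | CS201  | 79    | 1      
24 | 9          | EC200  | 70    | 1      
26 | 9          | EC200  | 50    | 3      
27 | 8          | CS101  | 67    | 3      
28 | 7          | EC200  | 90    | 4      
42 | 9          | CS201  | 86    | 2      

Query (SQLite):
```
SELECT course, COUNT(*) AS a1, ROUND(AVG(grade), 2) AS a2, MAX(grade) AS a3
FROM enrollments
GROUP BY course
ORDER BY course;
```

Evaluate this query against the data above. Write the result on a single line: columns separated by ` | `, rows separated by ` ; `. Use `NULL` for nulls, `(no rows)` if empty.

Group enrollments by course.
Per group compute: COUNT(*), ROUND(AVG(grade), 2), MAX(grade).
  CS101: ids {8, 11, 12, 27} → COUNT(*)=4, ROUND(AVG(grade), 2)=67.5, MAX(grade)=82
  CS201: ids {9, 17, 18, 42} → COUNT(*)=4, ROUND(AVG(grade), 2)=84.5, MAX(grade)=90
  EC200: ids {13, 24, 26, 28} → COUNT(*)=4, ROUND(AVG(grade), 2)=70.25, MAX(grade)=90
  PH150: ids {6, 7} → COUNT(*)=2, ROUND(AVG(grade), 2)=69, MAX(grade)=83

CS101 | 4 | 67.5 | 82 ; CS201 | 4 | 84.5 | 90 ; EC200 | 4 | 70.25 | 90 ; PH150 | 2 | 69 | 83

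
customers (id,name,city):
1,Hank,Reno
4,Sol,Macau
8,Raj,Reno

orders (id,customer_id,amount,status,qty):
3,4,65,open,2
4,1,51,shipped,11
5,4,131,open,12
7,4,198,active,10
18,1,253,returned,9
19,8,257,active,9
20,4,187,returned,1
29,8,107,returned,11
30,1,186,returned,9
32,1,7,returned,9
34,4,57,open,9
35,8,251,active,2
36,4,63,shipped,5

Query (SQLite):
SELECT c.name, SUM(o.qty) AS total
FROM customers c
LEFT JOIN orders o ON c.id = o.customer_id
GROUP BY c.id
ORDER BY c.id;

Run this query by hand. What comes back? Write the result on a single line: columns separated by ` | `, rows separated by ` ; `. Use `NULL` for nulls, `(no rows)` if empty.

Hank | 38 ; Sol | 39 ; Raj | 22

LEFT JOIN keeps every customers row; unmatched ones get NULL for orders columns.
Group by customers.id and compute SUM(o.qty). SUM over an all-NULL group is NULL.
  1: ids {4, 18, 30, 32} → SUM(o.qty)=38
  4: ids {3, 5, 7, 20, 34, 36} → SUM(o.qty)=39
  8: ids {19, 29, 35} → SUM(o.qty)=22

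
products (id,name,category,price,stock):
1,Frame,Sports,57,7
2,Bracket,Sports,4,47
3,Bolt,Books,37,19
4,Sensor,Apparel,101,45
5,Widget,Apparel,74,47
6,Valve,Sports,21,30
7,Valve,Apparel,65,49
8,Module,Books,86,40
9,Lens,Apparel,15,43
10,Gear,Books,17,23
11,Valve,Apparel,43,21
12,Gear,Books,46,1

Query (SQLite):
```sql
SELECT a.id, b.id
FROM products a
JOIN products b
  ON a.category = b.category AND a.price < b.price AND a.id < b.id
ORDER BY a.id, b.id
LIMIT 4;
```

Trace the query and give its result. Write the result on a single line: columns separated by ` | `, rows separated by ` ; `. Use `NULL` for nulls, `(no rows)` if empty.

Pairs (a,b) with same category, a.price < b.price, a.id < b.id.
category groups: Apparel:{4,5,7,9,11} Books:{3,8,10,12} Sports:{1,2,6}
Ordered by (a.id, b.id); first 4.

2 | 6 ; 3 | 8 ; 3 | 12 ; 9 | 11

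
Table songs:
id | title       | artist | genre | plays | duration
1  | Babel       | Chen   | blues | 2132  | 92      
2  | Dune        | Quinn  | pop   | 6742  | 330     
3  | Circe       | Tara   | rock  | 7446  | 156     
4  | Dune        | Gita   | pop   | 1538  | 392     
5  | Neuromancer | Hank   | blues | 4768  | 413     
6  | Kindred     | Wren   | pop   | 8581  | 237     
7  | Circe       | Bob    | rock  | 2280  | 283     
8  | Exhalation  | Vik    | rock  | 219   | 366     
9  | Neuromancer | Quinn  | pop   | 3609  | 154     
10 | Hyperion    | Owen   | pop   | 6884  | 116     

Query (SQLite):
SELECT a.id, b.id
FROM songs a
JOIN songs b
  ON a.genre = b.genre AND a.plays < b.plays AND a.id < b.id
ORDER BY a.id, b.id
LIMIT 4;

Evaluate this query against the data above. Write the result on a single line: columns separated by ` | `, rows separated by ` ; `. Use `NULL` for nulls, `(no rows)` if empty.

1 | 5 ; 2 | 6 ; 2 | 10 ; 4 | 6

Pairs (a,b) with same genre, a.plays < b.plays, a.id < b.id.
genre groups: blues:{1,5} pop:{2,4,6,9,10} rock:{3,7,8}
Ordered by (a.id, b.id); first 4.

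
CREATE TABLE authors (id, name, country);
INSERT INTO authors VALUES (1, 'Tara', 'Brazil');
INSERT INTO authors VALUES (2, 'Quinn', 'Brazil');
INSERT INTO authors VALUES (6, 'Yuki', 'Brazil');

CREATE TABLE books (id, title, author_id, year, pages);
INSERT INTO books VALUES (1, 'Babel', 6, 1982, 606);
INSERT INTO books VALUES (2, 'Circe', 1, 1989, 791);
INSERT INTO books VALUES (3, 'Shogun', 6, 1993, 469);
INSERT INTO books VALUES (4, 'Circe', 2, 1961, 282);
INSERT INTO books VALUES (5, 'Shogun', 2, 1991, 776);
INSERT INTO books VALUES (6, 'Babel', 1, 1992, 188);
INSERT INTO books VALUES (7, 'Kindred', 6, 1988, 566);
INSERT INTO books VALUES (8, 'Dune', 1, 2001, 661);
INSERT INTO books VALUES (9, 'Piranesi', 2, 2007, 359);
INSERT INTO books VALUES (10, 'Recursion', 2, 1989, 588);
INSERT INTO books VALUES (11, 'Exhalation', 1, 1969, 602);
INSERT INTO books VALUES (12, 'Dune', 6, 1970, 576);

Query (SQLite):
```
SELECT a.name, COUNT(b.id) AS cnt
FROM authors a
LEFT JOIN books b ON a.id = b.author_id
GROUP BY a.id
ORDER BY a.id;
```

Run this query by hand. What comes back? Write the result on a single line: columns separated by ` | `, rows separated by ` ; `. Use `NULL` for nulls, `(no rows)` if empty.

LEFT JOIN keeps every authors row; unmatched ones get NULL for books columns.
Group by authors.id and compute COUNT(b.id). COUNT(col) of an all-NULL group is 0.
  1: ids {2, 6, 8, 11} → COUNT(b.id)=4
  2: ids {4, 5, 9, 10} → COUNT(b.id)=4
  6: ids {1, 3, 7, 12} → COUNT(b.id)=4

Tara | 4 ; Quinn | 4 ; Yuki | 4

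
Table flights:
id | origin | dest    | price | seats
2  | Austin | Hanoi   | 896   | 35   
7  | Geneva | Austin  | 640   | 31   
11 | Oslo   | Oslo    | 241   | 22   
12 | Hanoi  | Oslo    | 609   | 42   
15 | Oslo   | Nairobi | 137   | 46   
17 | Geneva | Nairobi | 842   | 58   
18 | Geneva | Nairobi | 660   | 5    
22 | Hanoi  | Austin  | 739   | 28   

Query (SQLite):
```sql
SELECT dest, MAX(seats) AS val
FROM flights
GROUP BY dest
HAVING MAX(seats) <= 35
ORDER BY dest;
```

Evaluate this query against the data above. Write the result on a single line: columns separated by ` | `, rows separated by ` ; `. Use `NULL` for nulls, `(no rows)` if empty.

Partition flights by dest; compute MAX(seats) within each group.
HAVING: keep groups where MAX(seats) <= 35.
  Austin: ids {7, 22} → MAX(seats)=31
  Hanoi: ids {2} → MAX(seats)=35
  Nairobi: ids {15, 17, 18} → MAX(seats)=58
  Oslo: ids {11, 12} → MAX(seats)=42

Austin | 31 ; Hanoi | 35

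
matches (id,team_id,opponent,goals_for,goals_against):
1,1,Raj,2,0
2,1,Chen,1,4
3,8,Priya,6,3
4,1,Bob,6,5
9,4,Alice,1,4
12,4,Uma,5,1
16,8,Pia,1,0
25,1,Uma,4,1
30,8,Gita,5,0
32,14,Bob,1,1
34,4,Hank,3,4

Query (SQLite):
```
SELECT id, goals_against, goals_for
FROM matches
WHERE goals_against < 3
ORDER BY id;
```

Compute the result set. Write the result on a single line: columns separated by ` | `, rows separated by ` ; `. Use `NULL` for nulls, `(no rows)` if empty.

1 | 0 | 2 ; 12 | 1 | 5 ; 16 | 0 | 1 ; 25 | 1 | 4 ; 30 | 0 | 5 ; 32 | 1 | 1

goals_against < 3: ids {1, 12, 16, 25, 30, 32}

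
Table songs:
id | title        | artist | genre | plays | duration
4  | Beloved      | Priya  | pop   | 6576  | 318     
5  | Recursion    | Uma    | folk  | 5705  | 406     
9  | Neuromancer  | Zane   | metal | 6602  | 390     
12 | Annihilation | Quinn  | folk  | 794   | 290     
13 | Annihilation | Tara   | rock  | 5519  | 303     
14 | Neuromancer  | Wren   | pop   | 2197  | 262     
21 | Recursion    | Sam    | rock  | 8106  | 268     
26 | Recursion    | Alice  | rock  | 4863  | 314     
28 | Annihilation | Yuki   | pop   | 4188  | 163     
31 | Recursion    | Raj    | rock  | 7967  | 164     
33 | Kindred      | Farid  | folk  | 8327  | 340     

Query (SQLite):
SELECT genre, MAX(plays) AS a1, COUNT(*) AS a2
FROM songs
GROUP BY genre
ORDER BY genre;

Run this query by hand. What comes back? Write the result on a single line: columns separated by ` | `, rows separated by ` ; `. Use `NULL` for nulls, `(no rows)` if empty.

Group songs by genre.
Per group compute: MAX(plays), COUNT(*).
  folk: ids {5, 12, 33} → MAX(plays)=8327, COUNT(*)=3
  metal: ids {9} → MAX(plays)=6602, COUNT(*)=1
  pop: ids {4, 14, 28} → MAX(plays)=6576, COUNT(*)=3
  rock: ids {13, 21, 26, 31} → MAX(plays)=8106, COUNT(*)=4

folk | 8327 | 3 ; metal | 6602 | 1 ; pop | 6576 | 3 ; rock | 8106 | 4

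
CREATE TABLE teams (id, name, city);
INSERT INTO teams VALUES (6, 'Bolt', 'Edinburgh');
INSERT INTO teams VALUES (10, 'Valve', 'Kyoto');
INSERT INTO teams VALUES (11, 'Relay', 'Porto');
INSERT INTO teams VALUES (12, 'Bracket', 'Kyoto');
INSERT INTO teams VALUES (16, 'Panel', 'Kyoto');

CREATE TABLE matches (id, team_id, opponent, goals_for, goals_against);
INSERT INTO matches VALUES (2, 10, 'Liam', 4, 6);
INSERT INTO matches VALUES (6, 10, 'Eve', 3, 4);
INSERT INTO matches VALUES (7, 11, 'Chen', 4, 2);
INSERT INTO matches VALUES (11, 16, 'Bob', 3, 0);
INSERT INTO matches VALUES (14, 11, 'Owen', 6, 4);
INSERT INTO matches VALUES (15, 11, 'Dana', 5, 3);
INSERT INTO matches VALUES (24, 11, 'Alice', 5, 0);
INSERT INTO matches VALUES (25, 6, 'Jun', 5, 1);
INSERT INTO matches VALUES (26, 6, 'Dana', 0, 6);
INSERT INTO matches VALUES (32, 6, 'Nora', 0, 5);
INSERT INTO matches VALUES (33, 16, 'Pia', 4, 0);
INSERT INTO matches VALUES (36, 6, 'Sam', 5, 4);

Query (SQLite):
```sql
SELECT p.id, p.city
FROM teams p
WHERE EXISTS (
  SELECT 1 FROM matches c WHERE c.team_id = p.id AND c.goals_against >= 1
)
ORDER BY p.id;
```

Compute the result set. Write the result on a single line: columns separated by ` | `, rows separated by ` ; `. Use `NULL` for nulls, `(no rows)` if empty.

6 | Edinburgh ; 10 | Kyoto ; 11 | Porto

For each teams row, check whether any matches with matching team_id has goals_against >= 1.
Keep rows where that is true.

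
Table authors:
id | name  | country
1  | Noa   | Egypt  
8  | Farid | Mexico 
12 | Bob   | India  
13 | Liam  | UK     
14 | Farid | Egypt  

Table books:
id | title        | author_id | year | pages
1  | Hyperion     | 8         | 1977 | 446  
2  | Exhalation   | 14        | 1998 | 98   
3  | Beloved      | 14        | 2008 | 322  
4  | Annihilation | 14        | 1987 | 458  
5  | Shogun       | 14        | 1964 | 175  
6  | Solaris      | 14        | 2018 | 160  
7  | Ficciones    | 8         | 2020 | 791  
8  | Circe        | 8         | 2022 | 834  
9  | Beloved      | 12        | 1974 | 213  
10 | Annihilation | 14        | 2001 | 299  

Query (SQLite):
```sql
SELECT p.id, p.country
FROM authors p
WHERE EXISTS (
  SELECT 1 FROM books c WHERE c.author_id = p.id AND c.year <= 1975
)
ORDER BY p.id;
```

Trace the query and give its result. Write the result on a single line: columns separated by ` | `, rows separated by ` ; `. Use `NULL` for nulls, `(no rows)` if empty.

12 | India ; 14 | Egypt

For each authors row, check whether any books with matching author_id has year <= 1975.
Keep rows where that is true.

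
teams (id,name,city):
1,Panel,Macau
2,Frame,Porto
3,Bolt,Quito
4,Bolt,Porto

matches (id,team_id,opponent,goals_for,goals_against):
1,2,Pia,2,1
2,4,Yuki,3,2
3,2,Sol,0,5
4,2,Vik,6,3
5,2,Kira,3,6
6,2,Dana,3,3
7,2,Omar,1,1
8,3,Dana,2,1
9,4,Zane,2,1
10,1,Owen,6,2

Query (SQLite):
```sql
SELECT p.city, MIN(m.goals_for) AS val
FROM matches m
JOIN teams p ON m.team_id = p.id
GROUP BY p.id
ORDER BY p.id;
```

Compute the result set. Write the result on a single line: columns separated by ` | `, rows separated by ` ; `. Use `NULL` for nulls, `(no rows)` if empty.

Macau | 6 ; Porto | 0 ; Quito | 2 ; Porto | 2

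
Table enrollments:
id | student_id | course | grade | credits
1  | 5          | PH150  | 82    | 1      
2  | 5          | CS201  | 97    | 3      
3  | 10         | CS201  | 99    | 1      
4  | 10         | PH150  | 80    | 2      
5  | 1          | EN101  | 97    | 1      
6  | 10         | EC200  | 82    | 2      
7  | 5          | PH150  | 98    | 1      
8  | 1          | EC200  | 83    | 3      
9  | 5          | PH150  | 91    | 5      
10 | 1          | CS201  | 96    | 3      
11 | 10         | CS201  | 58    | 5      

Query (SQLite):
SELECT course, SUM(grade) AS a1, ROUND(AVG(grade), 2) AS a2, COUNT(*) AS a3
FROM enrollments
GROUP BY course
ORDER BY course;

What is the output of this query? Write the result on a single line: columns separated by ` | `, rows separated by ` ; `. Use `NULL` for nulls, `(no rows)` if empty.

CS201 | 350 | 87.5 | 4 ; EC200 | 165 | 82.5 | 2 ; EN101 | 97 | 97 | 1 ; PH150 | 351 | 87.75 | 4

Group enrollments by course.
Per group compute: SUM(grade), ROUND(AVG(grade), 2), COUNT(*).
  CS201: ids {2, 3, 10, 11} → SUM(grade)=350, ROUND(AVG(grade), 2)=87.5, COUNT(*)=4
  EC200: ids {6, 8} → SUM(grade)=165, ROUND(AVG(grade), 2)=82.5, COUNT(*)=2
  EN101: ids {5} → SUM(grade)=97, ROUND(AVG(grade), 2)=97, COUNT(*)=1
  PH150: ids {1, 4, 7, 9} → SUM(grade)=351, ROUND(AVG(grade), 2)=87.75, COUNT(*)=4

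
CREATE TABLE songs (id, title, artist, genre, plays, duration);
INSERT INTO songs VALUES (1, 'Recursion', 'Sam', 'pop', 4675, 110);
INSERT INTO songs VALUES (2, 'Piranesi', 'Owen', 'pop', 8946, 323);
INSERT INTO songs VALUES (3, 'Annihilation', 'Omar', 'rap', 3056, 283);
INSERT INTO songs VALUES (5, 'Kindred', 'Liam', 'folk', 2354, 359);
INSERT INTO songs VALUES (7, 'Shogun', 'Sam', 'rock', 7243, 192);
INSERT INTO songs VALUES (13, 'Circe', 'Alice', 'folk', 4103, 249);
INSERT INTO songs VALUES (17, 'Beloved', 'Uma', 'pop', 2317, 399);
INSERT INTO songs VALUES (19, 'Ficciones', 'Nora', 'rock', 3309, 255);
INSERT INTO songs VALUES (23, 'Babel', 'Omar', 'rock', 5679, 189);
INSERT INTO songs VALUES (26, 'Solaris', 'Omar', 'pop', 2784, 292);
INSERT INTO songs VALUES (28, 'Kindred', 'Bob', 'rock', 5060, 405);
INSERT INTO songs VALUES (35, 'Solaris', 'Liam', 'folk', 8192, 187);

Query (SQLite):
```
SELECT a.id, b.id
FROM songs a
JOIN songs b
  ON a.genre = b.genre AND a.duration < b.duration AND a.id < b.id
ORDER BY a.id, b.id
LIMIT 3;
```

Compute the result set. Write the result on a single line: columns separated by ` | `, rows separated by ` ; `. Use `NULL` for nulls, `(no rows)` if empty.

Pairs (a,b) with same genre, a.duration < b.duration, a.id < b.id.
genre groups: folk:{5,13,35} pop:{1,2,17,26} rap:{3} rock:{7,19,23,28}
Ordered by (a.id, b.id); first 3.

1 | 2 ; 1 | 17 ; 1 | 26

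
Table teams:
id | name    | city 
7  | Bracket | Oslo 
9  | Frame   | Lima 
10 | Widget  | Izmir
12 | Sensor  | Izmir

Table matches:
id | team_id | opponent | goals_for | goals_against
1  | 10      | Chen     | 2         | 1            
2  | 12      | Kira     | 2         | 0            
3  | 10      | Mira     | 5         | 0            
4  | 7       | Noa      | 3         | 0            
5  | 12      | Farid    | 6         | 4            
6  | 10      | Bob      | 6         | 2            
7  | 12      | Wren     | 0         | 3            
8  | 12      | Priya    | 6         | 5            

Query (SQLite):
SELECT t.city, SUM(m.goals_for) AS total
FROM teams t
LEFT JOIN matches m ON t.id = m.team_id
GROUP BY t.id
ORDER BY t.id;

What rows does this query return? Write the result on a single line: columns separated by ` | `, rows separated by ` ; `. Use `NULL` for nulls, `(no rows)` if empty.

Oslo | 3 ; Lima | NULL ; Izmir | 13 ; Izmir | 14

LEFT JOIN keeps every teams row; unmatched ones get NULL for matches columns.
Group by teams.id and compute SUM(m.goals_for). SUM over an all-NULL group is NULL.
  7: ids {4} → SUM(m.goals_for)=3
  9: ids {—} → SUM(m.goals_for)=NULL
  10: ids {1, 3, 6} → SUM(m.goals_for)=13
  12: ids {2, 5, 7, 8} → SUM(m.goals_for)=14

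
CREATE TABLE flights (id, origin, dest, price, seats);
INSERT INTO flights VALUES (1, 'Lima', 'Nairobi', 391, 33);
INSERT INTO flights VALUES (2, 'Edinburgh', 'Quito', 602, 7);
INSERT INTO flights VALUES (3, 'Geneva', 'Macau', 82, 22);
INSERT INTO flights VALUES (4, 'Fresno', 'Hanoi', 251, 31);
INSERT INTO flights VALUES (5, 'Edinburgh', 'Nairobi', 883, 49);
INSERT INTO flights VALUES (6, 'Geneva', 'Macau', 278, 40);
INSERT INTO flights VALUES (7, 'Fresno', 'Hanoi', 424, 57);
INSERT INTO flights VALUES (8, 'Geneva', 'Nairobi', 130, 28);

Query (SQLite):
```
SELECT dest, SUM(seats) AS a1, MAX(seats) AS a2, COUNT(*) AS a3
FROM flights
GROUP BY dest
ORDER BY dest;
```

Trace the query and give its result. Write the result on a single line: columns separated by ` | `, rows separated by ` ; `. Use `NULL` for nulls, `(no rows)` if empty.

Hanoi | 88 | 57 | 2 ; Macau | 62 | 40 | 2 ; Nairobi | 110 | 49 | 3 ; Quito | 7 | 7 | 1

Group flights by dest.
Per group compute: SUM(seats), MAX(seats), COUNT(*).
  Hanoi: ids {4, 7} → SUM(seats)=88, MAX(seats)=57, COUNT(*)=2
  Macau: ids {3, 6} → SUM(seats)=62, MAX(seats)=40, COUNT(*)=2
  Nairobi: ids {1, 5, 8} → SUM(seats)=110, MAX(seats)=49, COUNT(*)=3
  Quito: ids {2} → SUM(seats)=7, MAX(seats)=7, COUNT(*)=1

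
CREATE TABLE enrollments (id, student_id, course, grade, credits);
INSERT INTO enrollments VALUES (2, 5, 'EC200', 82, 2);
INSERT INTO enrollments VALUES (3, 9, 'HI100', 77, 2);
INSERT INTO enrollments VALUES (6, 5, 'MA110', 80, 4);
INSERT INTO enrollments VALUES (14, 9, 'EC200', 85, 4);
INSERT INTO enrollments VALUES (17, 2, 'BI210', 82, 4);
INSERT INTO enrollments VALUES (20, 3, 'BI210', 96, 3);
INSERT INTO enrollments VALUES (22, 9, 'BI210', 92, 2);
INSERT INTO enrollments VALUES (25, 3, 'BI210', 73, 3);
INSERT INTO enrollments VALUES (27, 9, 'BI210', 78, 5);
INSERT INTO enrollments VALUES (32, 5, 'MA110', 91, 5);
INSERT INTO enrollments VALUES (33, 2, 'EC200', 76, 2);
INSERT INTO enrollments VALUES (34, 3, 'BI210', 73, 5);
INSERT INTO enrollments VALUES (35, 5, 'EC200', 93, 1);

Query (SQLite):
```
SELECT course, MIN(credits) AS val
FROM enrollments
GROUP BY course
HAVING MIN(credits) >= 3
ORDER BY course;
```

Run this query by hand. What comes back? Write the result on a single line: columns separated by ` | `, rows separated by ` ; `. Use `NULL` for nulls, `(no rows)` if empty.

MA110 | 4

Partition enrollments by course; compute MIN(credits) within each group.
HAVING: keep groups where MIN(credits) >= 3.
  BI210: ids {17, 20, 22, 25, 27, 34} → MIN(credits)=2
  EC200: ids {2, 14, 33, 35} → MIN(credits)=1
  HI100: ids {3} → MIN(credits)=2
  MA110: ids {6, 32} → MIN(credits)=4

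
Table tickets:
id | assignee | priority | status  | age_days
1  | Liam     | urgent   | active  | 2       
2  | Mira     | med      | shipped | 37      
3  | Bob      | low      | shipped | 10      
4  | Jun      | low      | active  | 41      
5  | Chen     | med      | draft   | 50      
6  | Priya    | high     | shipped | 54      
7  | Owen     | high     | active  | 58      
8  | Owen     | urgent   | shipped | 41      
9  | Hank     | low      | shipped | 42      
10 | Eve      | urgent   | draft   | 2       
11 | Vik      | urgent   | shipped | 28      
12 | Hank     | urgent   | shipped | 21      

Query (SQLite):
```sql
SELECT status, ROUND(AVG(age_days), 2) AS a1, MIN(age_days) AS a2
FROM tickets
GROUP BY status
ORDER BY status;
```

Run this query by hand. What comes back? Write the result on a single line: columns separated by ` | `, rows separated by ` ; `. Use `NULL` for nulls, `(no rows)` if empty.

active | 33.67 | 2 ; draft | 26 | 2 ; shipped | 33.29 | 10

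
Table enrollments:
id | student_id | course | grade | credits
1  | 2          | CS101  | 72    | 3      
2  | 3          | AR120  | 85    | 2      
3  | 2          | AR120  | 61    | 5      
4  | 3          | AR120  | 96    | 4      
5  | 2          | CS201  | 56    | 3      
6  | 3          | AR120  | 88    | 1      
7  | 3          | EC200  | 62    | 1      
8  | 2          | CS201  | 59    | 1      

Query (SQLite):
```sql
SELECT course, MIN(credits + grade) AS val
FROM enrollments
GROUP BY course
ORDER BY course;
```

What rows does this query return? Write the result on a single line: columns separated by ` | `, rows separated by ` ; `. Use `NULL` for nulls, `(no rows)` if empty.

For each row compute credits + grade.
Group by course; take MIN of the expression per group.
  AR120: ids {2, 3, 4, 6} → MIN(credits + grade)=66
  CS101: ids {1} → MIN(credits + grade)=75
  CS201: ids {5, 8} → MIN(credits + grade)=59
  EC200: ids {7} → MIN(credits + grade)=63

AR120 | 66 ; CS101 | 75 ; CS201 | 59 ; EC200 | 63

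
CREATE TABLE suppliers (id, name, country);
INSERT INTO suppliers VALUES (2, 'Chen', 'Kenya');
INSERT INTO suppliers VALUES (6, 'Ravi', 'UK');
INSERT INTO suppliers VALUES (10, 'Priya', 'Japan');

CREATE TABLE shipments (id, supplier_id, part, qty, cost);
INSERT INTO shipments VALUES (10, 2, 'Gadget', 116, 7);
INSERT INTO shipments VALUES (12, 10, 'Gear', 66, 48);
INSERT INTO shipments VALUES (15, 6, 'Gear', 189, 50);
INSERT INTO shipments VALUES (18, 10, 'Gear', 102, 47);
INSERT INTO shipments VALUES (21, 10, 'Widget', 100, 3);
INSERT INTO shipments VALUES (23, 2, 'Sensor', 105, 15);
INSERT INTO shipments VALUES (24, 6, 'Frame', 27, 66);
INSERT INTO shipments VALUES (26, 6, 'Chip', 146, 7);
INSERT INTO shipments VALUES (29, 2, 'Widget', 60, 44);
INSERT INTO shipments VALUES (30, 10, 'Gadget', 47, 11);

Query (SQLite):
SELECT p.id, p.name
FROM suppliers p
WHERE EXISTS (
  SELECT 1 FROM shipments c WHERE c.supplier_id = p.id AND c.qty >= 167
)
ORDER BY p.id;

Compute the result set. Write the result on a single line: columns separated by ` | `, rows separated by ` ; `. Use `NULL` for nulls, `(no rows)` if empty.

6 | Ravi

For each suppliers row, check whether any shipments with matching supplier_id has qty >= 167.
Keep rows where that is true.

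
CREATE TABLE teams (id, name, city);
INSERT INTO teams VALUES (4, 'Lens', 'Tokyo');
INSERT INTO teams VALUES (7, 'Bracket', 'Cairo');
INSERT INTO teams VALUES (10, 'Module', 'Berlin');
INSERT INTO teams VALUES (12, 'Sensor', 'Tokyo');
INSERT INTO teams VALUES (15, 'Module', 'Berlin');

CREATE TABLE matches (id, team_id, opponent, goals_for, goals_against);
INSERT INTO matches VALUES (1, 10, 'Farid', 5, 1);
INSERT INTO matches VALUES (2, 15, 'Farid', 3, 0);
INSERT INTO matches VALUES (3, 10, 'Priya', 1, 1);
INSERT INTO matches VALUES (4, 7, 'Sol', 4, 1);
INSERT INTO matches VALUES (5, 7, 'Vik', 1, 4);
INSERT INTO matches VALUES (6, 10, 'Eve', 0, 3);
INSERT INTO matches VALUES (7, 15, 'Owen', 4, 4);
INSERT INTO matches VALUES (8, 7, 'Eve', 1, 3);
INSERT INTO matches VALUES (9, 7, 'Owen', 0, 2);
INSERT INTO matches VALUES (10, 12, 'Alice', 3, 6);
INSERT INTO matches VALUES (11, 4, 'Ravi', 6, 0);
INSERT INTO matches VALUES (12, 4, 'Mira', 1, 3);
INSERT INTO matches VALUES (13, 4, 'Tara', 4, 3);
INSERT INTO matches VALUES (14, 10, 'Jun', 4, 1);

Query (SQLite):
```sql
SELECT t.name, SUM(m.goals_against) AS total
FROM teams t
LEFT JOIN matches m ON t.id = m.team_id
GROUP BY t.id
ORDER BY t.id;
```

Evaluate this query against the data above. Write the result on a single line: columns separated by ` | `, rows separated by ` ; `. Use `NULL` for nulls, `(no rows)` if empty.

LEFT JOIN keeps every teams row; unmatched ones get NULL for matches columns.
Group by teams.id and compute SUM(m.goals_against). SUM over an all-NULL group is NULL.
  4: ids {11, 12, 13} → SUM(m.goals_against)=6
  7: ids {4, 5, 8, 9} → SUM(m.goals_against)=10
  10: ids {1, 3, 6, 14} → SUM(m.goals_against)=6
  12: ids {10} → SUM(m.goals_against)=6
  15: ids {2, 7} → SUM(m.goals_against)=4

Lens | 6 ; Bracket | 10 ; Module | 6 ; Sensor | 6 ; Module | 4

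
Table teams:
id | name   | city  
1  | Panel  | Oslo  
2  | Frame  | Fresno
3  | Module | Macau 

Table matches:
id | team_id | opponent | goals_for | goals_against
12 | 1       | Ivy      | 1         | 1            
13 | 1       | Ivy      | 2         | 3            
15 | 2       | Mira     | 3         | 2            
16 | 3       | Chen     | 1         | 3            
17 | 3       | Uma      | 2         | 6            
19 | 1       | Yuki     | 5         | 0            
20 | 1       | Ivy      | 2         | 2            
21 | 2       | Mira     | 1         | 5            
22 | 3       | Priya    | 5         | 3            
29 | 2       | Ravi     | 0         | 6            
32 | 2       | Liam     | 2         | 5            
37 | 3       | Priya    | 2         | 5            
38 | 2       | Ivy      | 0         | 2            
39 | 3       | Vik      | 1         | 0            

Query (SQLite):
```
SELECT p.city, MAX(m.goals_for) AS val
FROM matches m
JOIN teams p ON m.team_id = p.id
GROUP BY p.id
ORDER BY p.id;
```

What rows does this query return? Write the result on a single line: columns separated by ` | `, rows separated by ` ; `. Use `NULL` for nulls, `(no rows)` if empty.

Oslo | 5 ; Fresno | 3 ; Macau | 5

Join each matches row to its teams via team_id.
Group joined rows by teams.id; compute MAX(m.goals_for) per group.
  1: ids {12, 13, 19, 20} → MAX(m.goals_for)=5
  2: ids {15, 21, 29, 32, 38} → MAX(m.goals_for)=3
  3: ids {16, 17, 22, 37, 39} → MAX(m.goals_for)=5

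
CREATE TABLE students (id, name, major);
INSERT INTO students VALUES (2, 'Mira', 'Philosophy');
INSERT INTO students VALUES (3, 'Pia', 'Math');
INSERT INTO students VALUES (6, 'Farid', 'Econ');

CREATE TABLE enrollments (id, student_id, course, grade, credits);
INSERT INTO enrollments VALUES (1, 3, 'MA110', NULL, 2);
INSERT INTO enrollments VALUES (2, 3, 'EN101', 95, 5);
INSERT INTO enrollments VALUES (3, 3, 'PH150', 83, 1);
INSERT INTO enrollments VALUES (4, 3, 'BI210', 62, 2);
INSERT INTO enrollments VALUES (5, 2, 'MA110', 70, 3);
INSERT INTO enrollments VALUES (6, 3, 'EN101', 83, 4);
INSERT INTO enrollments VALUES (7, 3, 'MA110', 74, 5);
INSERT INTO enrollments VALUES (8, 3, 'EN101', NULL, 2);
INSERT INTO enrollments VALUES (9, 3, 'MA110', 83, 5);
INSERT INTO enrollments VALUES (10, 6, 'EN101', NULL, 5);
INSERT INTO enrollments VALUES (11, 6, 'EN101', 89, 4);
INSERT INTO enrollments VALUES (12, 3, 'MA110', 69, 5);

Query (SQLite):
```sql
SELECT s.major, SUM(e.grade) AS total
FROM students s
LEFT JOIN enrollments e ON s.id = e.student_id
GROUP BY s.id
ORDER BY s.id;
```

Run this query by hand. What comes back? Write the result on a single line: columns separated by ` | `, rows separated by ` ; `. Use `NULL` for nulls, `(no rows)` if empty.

Philosophy | 70 ; Math | 549 ; Econ | 89

LEFT JOIN keeps every students row; unmatched ones get NULL for enrollments columns.
Group by students.id and compute SUM(e.grade). SUM over an all-NULL group is NULL.
  2: ids {5} → SUM(e.grade)=70
  3: ids {1, 2, 3, 4, 6, 7, 8, 9, 12} → SUM(e.grade)=549
  6: ids {10, 11} → SUM(e.grade)=89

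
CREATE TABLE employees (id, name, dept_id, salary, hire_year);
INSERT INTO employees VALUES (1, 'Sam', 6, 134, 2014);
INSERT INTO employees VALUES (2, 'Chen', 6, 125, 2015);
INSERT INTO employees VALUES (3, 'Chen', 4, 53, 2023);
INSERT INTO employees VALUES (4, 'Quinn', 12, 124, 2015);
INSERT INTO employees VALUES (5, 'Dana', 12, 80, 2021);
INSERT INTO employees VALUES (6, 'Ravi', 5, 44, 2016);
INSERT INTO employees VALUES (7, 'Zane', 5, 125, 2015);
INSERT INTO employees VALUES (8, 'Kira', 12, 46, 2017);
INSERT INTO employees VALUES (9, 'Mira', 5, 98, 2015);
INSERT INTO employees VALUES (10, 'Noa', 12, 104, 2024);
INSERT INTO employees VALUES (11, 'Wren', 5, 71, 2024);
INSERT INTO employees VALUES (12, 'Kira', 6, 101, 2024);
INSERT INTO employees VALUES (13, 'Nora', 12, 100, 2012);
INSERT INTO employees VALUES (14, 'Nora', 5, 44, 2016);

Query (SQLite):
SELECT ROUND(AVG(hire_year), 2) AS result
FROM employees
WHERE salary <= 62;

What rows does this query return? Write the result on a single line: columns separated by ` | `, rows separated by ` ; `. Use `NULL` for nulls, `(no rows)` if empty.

2018

Rows where salary <= 62 → hire_year values: [2023, 2016, 2017, 2016].
AVG = 8072 / 4 (rounded to 2 dp).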